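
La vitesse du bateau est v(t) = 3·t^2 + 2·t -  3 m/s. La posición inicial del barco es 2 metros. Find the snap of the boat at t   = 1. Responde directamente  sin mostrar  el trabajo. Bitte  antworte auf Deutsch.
Bei t = 1, s = 0.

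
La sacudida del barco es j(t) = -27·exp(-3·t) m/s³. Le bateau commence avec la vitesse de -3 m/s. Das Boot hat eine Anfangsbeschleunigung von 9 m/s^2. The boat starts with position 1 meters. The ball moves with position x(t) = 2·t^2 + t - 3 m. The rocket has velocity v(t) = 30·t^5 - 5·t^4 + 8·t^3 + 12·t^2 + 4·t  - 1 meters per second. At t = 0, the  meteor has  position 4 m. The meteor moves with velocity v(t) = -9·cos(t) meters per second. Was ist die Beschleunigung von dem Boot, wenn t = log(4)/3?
Wir müssen die Stammfunktion unserer Gleichung für den Ruck j(t) = -27·exp(-3·t) 1-mal finden. Die Stammfunktion von dem Ruck ist die Beschleunigung. Mit a(0) = 9 erhalten wir a(t) = 9·exp(-3·t). Mit a(t) = 9·exp(-3·t) und Einsetzen von t = log(4)/3, finden wir a = 9/4.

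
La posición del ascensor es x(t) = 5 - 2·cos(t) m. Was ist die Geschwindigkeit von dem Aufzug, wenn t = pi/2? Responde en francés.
Pour résoudre ceci, nous devons prendre 1 dérivée de notre équation de la position x(t) = 5 - 2·cos(t). En dérivant la position, nous obtenons la vitesse: v(t) = 2·sin(t). Nous avons la vitesse v(t) = 2·sin(t). En substituant t = pi/2: v(pi/2) = 2.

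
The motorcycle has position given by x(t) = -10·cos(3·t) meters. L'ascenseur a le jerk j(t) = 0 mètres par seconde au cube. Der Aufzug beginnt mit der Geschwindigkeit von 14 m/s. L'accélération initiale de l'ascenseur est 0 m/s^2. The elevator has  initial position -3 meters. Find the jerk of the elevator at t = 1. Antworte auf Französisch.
En utilisant j(t) = 0 et en substituant t = 1, nous trouvons j = 0.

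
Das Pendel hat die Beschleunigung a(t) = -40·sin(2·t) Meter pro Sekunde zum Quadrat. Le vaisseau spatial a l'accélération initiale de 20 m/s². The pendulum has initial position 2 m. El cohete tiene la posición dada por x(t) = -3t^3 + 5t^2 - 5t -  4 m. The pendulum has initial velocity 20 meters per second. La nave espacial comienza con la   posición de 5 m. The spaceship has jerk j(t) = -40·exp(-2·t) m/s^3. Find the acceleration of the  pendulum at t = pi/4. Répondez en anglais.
From the given acceleration equation a(t) = -40·sin(2·t), we substitute t = pi/4 to get a = -40.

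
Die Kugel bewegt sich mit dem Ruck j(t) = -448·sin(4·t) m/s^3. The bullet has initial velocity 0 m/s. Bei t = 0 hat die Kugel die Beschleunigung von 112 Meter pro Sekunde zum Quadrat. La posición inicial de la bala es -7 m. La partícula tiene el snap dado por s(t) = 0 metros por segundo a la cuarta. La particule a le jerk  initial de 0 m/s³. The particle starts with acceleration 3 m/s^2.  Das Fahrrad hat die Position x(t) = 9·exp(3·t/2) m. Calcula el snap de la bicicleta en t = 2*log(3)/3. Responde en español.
Para resolver esto, necesitamos tomar 4 derivadas de nuestra ecuación de la posición x(t) = 9·exp(3·t/2). Tomando d/dt de x(t), encontramos v(t) = 27·exp(3·t/2)/2. La derivada de la velocidad da la aceleración: a(t) = 81·exp(3·t/2)/4. La derivada de la aceleración da la sacudida: j(t) = 243·exp(3·t/2)/8. La derivada de la sacudida da el snap: s(t) = 729·exp(3·t/2)/16. Tenemos el snap s(t) = 729·exp(3·t/2)/16. Sustituyendo t = 2*log(3)/3: s(2*log(3)/3) = 2187/16.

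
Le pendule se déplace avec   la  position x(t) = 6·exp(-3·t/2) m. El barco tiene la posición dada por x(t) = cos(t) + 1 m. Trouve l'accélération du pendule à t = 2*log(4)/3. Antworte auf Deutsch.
Um dies zu lösen, müssen wir 2 Ableitungen unserer Gleichung für die Position x(t) = 6·exp(-3·t/2) nehmen. Mit d/dt von x(t) finden wir v(t) = -9·exp(-3·t/2). Die Ableitung von der Geschwindigkeit ergibt die Beschleunigung: a(t) = 27·exp(-3·t/2)/2. Aus der Gleichung für die Beschleunigung a(t) = 27·exp(-3·t/2)/2, setzen wir t = 2*log(4)/3 ein und erhalten a = 27/8.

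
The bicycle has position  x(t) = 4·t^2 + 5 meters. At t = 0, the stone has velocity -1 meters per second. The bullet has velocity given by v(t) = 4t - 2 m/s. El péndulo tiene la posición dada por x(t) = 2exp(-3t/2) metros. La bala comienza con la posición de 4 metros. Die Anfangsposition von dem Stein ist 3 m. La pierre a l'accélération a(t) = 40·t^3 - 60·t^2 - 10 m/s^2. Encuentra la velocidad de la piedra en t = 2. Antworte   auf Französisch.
En partant de l'accélération a(t) = 40·t^3 - 60·t^2 - 10, nous prenons 1 primitive. La primitive de l'accélération est la vitesse. En utilisant v(0) = -1, nous obtenons v(t) = 10·t^4 - 20·t^3 - 10·t - 1. Nous avons la vitesse v(t) = 10·t^4 - 20·t^3 - 10·t - 1. En substituant t = 2: v(2) = -21.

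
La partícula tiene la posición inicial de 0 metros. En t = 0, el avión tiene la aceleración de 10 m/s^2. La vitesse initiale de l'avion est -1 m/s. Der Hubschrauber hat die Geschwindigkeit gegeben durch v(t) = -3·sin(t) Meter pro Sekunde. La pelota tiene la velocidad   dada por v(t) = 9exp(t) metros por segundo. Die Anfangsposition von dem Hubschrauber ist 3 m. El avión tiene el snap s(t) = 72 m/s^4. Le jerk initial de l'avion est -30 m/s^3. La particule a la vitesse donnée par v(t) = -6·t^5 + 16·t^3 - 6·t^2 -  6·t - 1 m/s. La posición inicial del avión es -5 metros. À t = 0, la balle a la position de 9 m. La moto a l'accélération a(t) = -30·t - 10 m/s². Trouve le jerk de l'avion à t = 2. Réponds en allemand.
Wir müssen das Integral unserer Gleichung für den Snap s(t) = 72 1-mal finden. Mit ∫s(t)dt und Anwendung von j(0) = -30, finden wir j(t) = 72·t - 30. Mit j(t) = 72·t - 30 und Einsetzen von t = 2, finden wir j = 114.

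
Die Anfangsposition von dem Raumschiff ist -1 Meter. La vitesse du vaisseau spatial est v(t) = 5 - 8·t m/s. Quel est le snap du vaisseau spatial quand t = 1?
Pour résoudre ceci, nous devons prendre 3 dérivées de notre équation de la vitesse v(t) = 5 - 8·t. En dérivant la vitesse, nous obtenons l'accélération: a(t) = -8. En dérivant l'accélération, nous obtenons le jerk: j(t) = 0. En dérivant le jerk, nous obtenons le snap: s(t) = 0. De l'équation du snap s(t) = 0, nous substituons t = 1 pour obtenir s = 0.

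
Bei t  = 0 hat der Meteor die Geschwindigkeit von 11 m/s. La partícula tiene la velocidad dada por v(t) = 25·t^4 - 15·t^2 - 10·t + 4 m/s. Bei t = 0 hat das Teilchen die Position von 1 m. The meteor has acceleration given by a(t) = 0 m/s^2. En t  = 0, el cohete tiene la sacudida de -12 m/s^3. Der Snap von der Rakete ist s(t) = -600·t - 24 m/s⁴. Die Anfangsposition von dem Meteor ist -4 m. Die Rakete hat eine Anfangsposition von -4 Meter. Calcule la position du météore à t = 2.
Nous devons trouver la primitive de notre équation de l'accélération a(t) = 0 2 fois. La primitive de l'accélération est la vitesse. En utilisant v(0) = 11, nous obtenons v(t) = 11. En intégrant la vitesse et en utilisant la condition initiale x(0) = -4, nous obtenons x(t) = 11·t - 4. De l'équation de la position x(t) = 11·t - 4, nous substituons t = 2 pour obtenir x = 18.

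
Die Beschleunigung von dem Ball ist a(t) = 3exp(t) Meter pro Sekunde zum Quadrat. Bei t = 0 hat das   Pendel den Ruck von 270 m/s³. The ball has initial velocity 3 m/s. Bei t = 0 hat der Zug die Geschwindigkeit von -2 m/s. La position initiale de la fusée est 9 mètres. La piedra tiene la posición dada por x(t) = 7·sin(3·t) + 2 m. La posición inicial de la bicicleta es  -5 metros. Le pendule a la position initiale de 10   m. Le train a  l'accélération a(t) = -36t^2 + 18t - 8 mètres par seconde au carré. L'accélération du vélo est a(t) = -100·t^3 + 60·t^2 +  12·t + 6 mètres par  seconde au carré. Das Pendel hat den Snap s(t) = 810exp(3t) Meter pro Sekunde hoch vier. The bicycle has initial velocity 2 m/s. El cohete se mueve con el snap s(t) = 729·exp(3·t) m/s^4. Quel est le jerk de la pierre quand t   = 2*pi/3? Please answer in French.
En partant de la position x(t) = 7·sin(3·t) + 2, nous prenons 3 dérivées. En dérivant la position, nous obtenons la vitesse: v(t) = 21·cos(3·t). En dérivant la vitesse, nous obtenons l'accélération: a(t) = -63·sin(3·t). En prenant d/dt de a(t), nous trouvons j(t) = -189·cos(3·t). Nous avons le jerk j(t) = -189·cos(3·t). En substituant t = 2*pi/3: j(2*pi/3) = -189.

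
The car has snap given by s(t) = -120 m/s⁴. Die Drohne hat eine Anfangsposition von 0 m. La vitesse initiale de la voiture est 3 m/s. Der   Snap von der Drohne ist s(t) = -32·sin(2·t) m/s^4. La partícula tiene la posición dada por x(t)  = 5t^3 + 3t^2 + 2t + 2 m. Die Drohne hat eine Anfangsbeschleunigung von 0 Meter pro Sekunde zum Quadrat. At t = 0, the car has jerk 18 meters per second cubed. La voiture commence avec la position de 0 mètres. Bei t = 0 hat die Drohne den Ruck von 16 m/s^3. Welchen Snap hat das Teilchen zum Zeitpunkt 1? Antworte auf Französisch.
En partant de la position x(t) = 5·t^3 + 3·t^2 + 2·t + 2, nous prenons 4 dérivées. La dérivée de la position donne la vitesse: v(t) = 15·t^2 + 6·t + 2. En prenant d/dt de v(t), nous trouvons a(t) = 30·t + 6. En prenant d/dt de a(t), nous trouvons j(t) = 30. En dérivant le jerk, nous obtenons le snap: s(t) = 0. En utilisant s(t) = 0 et en substituant t = 1, nous trouvons s = 0.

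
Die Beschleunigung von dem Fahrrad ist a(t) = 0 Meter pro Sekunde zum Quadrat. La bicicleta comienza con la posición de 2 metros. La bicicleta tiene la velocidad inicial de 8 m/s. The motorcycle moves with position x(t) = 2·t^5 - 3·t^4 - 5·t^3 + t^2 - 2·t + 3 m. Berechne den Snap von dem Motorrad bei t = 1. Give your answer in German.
Ausgehend von der Position x(t) = 2·t^5 - 3·t^4 - 5·t^3 + t^2 - 2·t + 3, nehmen wir 4 Ableitungen. Die Ableitung von der Position ergibt die Geschwindigkeit: v(t) = 10·t^4 - 12·t^3 - 15·t^2 + 2·t - 2. Die Ableitung von der Geschwindigkeit ergibt die Beschleunigung: a(t) = 40·t^3 - 36·t^2 - 30·t + 2. Durch Ableiten von der Beschleunigung erhalten wir den Ruck: j(t) = 120·t^2 - 72·t - 30. Die Ableitung von dem Ruck ergibt den Snap: s(t) = 240·t - 72. Aus der Gleichung für den Snap s(t) = 240·t - 72, setzen wir t = 1 ein und erhalten s = 168.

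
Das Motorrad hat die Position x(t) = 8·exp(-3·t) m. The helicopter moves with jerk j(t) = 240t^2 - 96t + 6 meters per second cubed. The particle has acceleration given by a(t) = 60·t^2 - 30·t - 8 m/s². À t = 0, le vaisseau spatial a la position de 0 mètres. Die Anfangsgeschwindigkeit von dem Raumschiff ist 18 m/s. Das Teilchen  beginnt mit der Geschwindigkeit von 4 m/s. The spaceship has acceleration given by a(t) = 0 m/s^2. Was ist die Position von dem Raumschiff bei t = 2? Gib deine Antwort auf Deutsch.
Um dies zu lösen, müssen wir 2 Stammfunktionen unserer Gleichung für die Beschleunigung a(t) = 0 finden. Mit ∫a(t)dt und Anwendung von v(0) = 18, finden wir v(t) = 18. Das Integral von der Geschwindigkeit ist die Position. Mit x(0) = 0 erhalten wir x(t) = 18·t. Aus der Gleichung für die Position x(t) = 18·t, setzen wir t = 2 ein und erhalten x = 36.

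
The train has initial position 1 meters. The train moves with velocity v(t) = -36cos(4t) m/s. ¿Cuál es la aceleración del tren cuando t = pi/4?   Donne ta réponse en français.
Nous devons dériver notre équation de la vitesse v(t) = -36·cos(4·t) 1 fois. En dérivant la vitesse, nous obtenons l'accélération: a(t) = 144·sin(4·t). En utilisant a(t) = 144·sin(4·t) et en substituant t = pi/4, nous trouvons a = 0.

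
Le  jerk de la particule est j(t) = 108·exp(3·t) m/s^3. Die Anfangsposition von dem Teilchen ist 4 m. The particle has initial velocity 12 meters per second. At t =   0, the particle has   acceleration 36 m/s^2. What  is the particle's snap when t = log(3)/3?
To solve this, we need to take 1 derivative of our jerk equation j(t) = 108·exp(3·t). The derivative of jerk gives snap: s(t) = 324·exp(3·t). From the given snap equation s(t) = 324·exp(3·t), we substitute t = log(3)/3 to get s = 972.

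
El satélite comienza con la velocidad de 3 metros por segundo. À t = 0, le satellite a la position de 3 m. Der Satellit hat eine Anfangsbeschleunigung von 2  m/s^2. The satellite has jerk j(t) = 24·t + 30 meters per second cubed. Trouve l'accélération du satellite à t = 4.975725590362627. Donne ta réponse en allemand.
Wir müssen das Integral unserer Gleichung für den Ruck j(t) = 24·t + 30 1-mal finden. Das Integral von dem Ruck ist die Beschleunigung. Mit a(0) = 2 erhalten wir a(t) = 12·t^2 + 30·t + 2. Wir haben die Beschleunigung a(t) = 12·t^2 + 30·t + 2. Durch Einsetzen von t = 4.975725590362627: a(4.975725590362627) = 448.365909517953.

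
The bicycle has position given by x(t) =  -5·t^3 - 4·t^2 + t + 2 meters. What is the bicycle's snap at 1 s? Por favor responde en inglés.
We must differentiate our position equation x(t) = -5·t^3 - 4·t^2 + t + 2 4 times. Taking d/dt of x(t), we find v(t) = -15·t^2 - 8·t + 1. Differentiating velocity, we get acceleration: a(t) = -30·t - 8. Taking d/dt of a(t), we find j(t) = -30. Taking d/dt of j(t), we find s(t) = 0. From the given snap equation s(t) = 0, we substitute t = 1 to get s = 0.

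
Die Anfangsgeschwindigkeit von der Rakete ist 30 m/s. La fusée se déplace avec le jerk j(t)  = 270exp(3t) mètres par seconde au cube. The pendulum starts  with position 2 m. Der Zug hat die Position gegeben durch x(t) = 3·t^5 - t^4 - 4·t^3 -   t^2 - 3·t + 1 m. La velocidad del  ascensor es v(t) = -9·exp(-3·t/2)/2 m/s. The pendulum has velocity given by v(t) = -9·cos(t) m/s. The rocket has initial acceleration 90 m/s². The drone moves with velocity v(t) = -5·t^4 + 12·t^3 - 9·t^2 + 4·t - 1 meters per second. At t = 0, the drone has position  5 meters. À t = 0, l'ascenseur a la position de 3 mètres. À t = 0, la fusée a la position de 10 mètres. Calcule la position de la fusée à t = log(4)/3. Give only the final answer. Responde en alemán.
Bei t = log(4)/3, x = 40.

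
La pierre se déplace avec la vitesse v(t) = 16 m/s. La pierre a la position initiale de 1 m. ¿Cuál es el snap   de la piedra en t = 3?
Partiendo de la velocidad v(t) = 16, tomamos 3 derivadas. Tomando d/dt de v(t), encontramos a(t) = 0. Tomando d/dt de a(t), encontramos j(t) = 0. La derivada de la sacudida da el snap: s(t) = 0. De la ecuación del snap s(t) = 0, sustituimos t = 3 para obtener s = 0.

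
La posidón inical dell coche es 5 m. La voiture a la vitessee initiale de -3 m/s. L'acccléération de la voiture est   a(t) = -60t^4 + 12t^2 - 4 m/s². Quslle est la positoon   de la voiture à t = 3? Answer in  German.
Wir müssen die Stammfunktion unserer Gleichung für die Beschleunigung a(t) = -60·t^4 + 12·t^2 - 4 2-mal finden. Mit ∫a(t)dt und Anwendung von v(0) = -3, finden wir v(t) = -12·t^5 + 4·t^3 - 4·t - 3. Durch Integration von der Geschwindigkeit und Verwendung der Anfangsbedingung x(0) = 5, erhalten wir x(t) = -2·t^6 + t^4 - 2·t^2 - 3·t + 5. Wir haben die Position x(t) = -2·t^6 + t^4 - 2·t^2 - 3·t + 5. Durch Einsetzen von t = 3: x(3) = -1399.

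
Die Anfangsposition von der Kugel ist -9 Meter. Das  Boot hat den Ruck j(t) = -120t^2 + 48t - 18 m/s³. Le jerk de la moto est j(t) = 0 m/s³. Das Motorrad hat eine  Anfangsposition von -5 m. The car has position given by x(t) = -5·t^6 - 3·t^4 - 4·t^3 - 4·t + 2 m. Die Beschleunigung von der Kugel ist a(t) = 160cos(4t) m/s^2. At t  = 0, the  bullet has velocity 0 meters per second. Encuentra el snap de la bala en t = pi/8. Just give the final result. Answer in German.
Der Snap bei t = pi/8 ist s = 0.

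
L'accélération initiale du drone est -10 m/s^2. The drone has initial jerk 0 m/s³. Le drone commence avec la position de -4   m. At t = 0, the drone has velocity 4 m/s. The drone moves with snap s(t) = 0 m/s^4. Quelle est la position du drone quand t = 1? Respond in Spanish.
Partiendo del snap s(t) = 0, tomamos 4 antiderivadas. Tomando ∫s(t)dt y aplicando j(0) = 0, encontramos j(t) = 0. La antiderivada de la sacudida es la aceleración. Usando a(0) = -10, obtenemos a(t) = -10. La antiderivada de la aceleración es la velocidad. Usando v(0) = 4, obtenemos v(t) = 4 - 10·t. Tomando ∫v(t)dt y aplicando x(0) = -4, encontramos x(t) = -5·t^2 + 4·t - 4. Usando x(t) = -5·t^2 + 4·t - 4 y sustituyendo t = 1, encontramos x = -5.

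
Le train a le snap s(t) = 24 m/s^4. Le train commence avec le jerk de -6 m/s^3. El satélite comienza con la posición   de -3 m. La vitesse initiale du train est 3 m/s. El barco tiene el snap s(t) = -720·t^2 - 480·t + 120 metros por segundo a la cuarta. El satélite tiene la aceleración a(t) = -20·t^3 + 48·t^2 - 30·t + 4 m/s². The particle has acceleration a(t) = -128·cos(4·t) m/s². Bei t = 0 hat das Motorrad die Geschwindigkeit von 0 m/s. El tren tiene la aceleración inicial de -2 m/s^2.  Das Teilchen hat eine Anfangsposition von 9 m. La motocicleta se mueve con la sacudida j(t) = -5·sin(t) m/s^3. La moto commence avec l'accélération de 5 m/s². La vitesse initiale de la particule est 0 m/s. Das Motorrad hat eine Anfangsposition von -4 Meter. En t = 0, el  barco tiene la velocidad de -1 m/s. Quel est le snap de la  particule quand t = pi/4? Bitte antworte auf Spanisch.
Debemos derivar nuestra ecuación de la aceleración a(t) = -128·cos(4·t) 2 veces. Derivando la aceleración, obtenemos la sacudida: j(t) = 512·sin(4·t). Tomando d/dt de j(t), encontramos s(t) = 2048·cos(4·t). De la ecuación del snap s(t) = 2048·cos(4·t), sustituimos t = pi/4 para obtener s = -2048.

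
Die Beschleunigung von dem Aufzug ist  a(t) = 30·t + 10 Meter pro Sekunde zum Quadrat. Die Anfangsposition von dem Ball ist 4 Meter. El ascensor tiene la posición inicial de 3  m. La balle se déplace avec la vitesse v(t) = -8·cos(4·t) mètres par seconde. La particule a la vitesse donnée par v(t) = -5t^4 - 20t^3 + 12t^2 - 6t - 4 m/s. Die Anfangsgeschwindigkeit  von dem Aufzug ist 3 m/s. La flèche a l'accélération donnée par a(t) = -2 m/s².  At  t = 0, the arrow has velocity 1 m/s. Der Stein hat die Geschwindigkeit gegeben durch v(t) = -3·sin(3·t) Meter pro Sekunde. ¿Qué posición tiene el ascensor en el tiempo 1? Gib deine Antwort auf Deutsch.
Wir müssen unsere Gleichung für die Beschleunigung a(t) = 30·t + 10 2-mal integrieren. Durch Integration von der Beschleunigung und Verwendung der Anfangsbedingung v(0) = 3, erhalten wir v(t) = 15·t^2 + 10·t + 3. Die Stammfunktion von der Geschwindigkeit ist die Position. Mit x(0) = 3 erhalten wir x(t) = 5·t^3 + 5·t^2 + 3·t + 3. Aus der Gleichung für die Position x(t) = 5·t^3 + 5·t^2 + 3·t + 3, setzen wir t = 1 ein und erhalten x = 16.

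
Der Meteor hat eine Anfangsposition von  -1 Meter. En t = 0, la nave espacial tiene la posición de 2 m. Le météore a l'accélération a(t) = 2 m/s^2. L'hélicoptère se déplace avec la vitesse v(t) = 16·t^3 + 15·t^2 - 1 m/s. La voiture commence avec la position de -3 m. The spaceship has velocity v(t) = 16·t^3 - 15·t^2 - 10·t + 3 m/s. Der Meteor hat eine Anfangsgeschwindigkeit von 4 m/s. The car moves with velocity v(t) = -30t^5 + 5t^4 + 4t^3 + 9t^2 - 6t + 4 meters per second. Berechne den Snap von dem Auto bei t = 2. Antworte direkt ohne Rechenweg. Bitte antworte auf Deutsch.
s(2) = -6936.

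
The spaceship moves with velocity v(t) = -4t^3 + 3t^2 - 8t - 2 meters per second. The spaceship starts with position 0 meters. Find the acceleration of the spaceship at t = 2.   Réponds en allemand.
Ausgehend von der Geschwindigkeit v(t) = -4·t^3 + 3·t^2 - 8·t - 2, nehmen wir 1 Ableitung. Durch Ableiten von der Geschwindigkeit erhalten wir die Beschleunigung: a(t) = -12·t^2 + 6·t - 8. Mit a(t) = -12·t^2 + 6·t - 8 und Einsetzen von t = 2, finden wir a = -44.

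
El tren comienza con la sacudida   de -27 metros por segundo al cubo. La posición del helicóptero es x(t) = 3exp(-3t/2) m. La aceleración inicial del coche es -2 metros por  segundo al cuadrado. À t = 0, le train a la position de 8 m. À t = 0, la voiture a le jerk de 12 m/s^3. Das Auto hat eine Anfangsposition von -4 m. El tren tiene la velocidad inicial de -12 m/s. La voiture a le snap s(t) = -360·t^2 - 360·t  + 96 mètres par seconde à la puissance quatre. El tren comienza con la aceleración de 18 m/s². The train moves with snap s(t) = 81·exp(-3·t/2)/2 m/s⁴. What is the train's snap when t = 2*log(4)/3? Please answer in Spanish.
Usando s(t) = 81·exp(-3·t/2)/2 y sustituyendo t = 2*log(4)/3, encontramos s = 81/8.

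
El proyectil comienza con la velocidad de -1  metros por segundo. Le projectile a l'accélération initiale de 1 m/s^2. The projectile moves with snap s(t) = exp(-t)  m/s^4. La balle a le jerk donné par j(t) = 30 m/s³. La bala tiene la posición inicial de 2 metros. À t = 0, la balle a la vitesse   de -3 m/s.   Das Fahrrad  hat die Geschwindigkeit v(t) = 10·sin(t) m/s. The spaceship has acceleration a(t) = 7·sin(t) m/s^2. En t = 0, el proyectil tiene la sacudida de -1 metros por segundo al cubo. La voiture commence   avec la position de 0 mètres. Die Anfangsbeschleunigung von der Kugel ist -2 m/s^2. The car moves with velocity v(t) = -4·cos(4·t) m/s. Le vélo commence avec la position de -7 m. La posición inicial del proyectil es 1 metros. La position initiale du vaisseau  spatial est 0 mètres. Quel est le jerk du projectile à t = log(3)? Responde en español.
Debemos encontrar la integral de nuestra ecuación del snap s(t) = exp(-t) 1 vez. La integral del snap, con j(0) = -1, da la sacudida: j(t) = -exp(-t). Usando j(t) = -exp(-t) y sustituyendo t = log(3), encontramos j = -1/3.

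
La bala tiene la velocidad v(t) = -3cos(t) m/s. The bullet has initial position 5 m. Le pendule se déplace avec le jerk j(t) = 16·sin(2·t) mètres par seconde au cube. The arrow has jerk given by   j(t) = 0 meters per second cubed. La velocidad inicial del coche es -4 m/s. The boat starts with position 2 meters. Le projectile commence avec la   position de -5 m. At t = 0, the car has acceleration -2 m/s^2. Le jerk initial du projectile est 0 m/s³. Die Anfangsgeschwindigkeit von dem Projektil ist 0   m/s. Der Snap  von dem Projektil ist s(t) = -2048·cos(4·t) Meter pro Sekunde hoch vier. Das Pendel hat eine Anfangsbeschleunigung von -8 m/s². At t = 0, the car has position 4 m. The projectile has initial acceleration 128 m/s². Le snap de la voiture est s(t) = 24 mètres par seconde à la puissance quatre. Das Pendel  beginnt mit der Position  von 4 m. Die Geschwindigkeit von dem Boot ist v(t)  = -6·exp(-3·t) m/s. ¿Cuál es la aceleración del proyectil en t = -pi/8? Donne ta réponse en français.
Nous devons trouver l'intégrale de notre équation du snap s(t) = -2048·cos(4·t) 2 fois. En intégrant le snap et en utilisant la condition initiale j(0) = 0, nous obtenons j(t) = -512·sin(4·t). La primitive du jerk est l'accélération. En utilisant a(0) = 128, nous obtenons a(t) = 128·cos(4·t). De l'équation de l'accélération a(t) = 128·cos(4·t), nous substituons t = -pi/8 pour obtenir a = 0.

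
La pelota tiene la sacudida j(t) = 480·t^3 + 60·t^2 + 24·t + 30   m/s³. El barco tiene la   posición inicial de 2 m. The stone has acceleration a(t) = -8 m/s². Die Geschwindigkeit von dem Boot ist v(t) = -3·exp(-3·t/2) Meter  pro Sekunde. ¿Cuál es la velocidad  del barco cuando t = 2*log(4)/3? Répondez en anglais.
From the given velocity equation v(t) = -3·exp(-3·t/2), we substitute t = 2*log(4)/3 to get v = -3/4.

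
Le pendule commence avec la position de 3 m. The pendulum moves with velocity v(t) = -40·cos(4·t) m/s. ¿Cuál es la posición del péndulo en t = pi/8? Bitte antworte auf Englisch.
Starting from velocity v(t) = -40·cos(4·t), we take 1 antiderivative. Taking ∫v(t)dt and applying x(0) = 3, we find x(t) = 3 - 10·sin(4·t). We have position x(t) = 3 - 10·sin(4·t). Substituting t = pi/8: x(pi/8) = -7.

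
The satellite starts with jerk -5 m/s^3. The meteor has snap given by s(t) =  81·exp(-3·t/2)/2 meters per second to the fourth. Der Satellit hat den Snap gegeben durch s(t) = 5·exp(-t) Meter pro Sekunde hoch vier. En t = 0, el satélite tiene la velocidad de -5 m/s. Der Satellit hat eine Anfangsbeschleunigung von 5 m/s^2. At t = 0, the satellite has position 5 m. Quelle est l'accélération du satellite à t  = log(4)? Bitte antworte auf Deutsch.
Wir müssen unsere Gleichung für den Snap s(t) = 5·exp(-t) 2-mal integrieren. Die Stammfunktion von dem Snap, mit j(0) = -5, ergibt den Ruck: j(t) = -5·exp(-t). Durch Integration von dem Ruck und Verwendung der Anfangsbedingung a(0) = 5, erhalten wir a(t) = 5·exp(-t). Mit a(t) = 5·exp(-t) und Einsetzen von t = log(4), finden wir a = 5/4.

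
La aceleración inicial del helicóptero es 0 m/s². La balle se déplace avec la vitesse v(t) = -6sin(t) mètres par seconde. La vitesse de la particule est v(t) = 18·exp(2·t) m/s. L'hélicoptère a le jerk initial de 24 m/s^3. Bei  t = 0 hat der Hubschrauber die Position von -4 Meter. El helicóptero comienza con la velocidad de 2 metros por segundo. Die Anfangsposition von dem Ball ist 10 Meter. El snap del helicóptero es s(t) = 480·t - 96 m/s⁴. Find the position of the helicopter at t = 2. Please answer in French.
Nous devons intégrer notre équation du snap s(t) = 480·t - 96 4 fois. L'intégrale du snap, avec j(0) = 24, donne le jerk: j(t) = 240·t^2 - 96·t + 24. En prenant ∫j(t)dt et en appliquant a(0) = 0, nous trouvons a(t) = 8·t·(10·t^2 - 6·t + 3). La primitive de l'accélération, avec v(0) = 2, donne la vitesse: v(t) = 20·t^4 - 16·t^3 + 12·t^2 + 2. En prenant ∫v(t)dt et en appliquant x(0) = -4, nous trouvons x(t) = 4·t^5 - 4·t^4 + 4·t^3 + 2·t - 4. Nous avons la position x(t) = 4·t^5 - 4·t^4 + 4·t^3 + 2·t - 4. En substituant t = 2: x(2) = 96.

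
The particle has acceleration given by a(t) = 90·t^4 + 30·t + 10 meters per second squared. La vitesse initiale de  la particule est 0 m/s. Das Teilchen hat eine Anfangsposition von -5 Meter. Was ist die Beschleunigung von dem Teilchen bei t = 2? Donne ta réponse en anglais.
From the given acceleration equation a(t) = 90·t^4 + 30·t + 10, we substitute t = 2 to get a = 1510.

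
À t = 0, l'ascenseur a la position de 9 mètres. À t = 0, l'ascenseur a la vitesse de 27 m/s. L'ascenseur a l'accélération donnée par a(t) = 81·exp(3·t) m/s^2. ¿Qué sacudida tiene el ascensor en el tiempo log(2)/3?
Partiendo de la aceleración a(t) = 81·exp(3·t), tomamos 1 derivada. Derivando la aceleración, obtenemos la sacudida: j(t) = 243·exp(3·t). Usando j(t) = 243·exp(3·t) y sustituyendo t = log(2)/3, encontramos j = 486.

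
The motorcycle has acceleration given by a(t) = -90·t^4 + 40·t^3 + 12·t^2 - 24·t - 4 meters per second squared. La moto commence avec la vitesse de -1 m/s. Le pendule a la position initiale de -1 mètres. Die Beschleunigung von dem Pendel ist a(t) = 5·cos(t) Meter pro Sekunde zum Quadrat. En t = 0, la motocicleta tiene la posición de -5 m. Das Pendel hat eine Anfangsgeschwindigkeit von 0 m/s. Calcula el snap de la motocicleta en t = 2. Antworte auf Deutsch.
Wir müssen unsere Gleichung für die Beschleunigung a(t) = -90·t^4 + 40·t^3 + 12·t^2 - 24·t - 4 2-mal ableiten. Mit d/dt von a(t) finden wir j(t) = -360·t^3 + 120·t^2 + 24·t - 24. Durch Ableiten von dem Ruck erhalten wir den Snap: s(t) = -1080·t^2 + 240·t + 24. Wir haben den Snap s(t) = -1080·t^2 + 240·t + 24. Durch Einsetzen von t = 2: s(2) = -3816.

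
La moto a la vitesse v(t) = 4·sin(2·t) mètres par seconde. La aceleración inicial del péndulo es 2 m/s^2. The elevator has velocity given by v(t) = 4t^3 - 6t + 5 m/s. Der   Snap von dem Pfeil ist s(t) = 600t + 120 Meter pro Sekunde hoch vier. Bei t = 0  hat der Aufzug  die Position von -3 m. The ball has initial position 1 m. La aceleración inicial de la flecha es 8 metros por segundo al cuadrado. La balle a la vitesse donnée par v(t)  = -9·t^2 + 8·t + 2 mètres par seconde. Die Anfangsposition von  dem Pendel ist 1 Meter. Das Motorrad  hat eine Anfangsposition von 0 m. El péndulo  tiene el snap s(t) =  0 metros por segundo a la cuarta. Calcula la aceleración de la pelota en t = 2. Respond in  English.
To solve this, we need to take 1 derivative of our velocity equation v(t) = -9·t^2 + 8·t + 2. Differentiating velocity, we get acceleration: a(t) = 8 - 18·t. Using a(t) = 8 - 18·t and substituting t = 2, we find a = -28.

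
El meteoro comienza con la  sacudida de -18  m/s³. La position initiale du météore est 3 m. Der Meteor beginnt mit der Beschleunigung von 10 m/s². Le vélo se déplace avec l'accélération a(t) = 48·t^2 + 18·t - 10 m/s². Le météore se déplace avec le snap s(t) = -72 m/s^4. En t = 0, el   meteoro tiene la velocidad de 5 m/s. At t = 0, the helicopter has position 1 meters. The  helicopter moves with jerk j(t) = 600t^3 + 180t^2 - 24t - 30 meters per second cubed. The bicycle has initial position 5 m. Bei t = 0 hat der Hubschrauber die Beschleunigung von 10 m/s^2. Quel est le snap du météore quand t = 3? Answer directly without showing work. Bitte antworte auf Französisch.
À t = 3, s = -72.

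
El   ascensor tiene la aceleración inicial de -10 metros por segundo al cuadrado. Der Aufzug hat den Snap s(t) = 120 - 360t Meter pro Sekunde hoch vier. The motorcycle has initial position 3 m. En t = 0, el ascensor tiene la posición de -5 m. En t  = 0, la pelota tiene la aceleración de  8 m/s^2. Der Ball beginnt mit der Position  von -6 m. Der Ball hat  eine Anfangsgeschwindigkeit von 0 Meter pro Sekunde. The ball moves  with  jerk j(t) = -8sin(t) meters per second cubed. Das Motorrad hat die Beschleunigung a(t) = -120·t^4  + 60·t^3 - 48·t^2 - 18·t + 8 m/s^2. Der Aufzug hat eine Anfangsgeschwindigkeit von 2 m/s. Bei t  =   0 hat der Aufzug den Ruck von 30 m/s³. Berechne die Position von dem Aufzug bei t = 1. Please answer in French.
Nous devons trouver l'intégrale de notre équation du snap s(t) = 120 - 360·t 4 fois. En intégrant le snap et en utilisant la condition initiale j(0) = 30, nous obtenons j(t) = -180·t^2 + 120·t + 30. En prenant ∫j(t)dt et en appliquant a(0) = -10, nous trouvons a(t) = -60·t^3 + 60·t^2 + 30·t - 10. L'intégrale de l'accélération est la vitesse. En utilisant v(0) = 2, nous obtenons v(t) = -15·t^4 + 20·t^3 + 15·t^2 - 10·t + 2. En intégrant la vitesse et en utilisant la condition initiale x(0) = -5, nous obtenons x(t) = -3·t^5 + 5·t^4 + 5·t^3 - 5·t^2 + 2·t - 5. Nous avons la position x(t) = -3·t^5 + 5·t^4 + 5·t^3 - 5·t^2 + 2·t - 5. En substituant t = 1: x(1) = -1.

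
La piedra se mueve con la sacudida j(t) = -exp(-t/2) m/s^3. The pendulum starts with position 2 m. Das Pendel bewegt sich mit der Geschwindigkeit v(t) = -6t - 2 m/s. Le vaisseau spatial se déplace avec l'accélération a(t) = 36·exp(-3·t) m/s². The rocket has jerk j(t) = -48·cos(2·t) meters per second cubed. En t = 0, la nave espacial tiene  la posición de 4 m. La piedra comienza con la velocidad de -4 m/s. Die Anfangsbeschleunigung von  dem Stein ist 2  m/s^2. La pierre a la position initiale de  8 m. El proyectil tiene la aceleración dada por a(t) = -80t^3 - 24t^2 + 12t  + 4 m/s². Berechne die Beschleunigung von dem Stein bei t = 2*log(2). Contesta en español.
Debemos encontrar la antiderivada de nuestra ecuación de la sacudida j(t) = -exp(-t/2) 1 vez. Integrando la sacudida y usando la condición inicial a(0) = 2, obtenemos a(t) = 2·exp(-t/2). De la ecuación de la aceleración a(t) = 2·exp(-t/2), sustituimos t = 2*log(2) para obtener a = 1.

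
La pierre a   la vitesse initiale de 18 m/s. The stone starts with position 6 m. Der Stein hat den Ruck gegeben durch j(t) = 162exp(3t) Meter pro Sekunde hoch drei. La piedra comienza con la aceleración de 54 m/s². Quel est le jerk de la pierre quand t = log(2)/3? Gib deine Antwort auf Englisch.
Using j(t) = 162·exp(3·t) and substituting t = log(2)/3, we find j = 324.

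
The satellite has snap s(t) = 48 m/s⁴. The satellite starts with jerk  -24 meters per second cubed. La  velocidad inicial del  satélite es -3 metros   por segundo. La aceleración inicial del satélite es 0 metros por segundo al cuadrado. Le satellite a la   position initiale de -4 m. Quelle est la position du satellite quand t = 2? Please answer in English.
Starting from snap s(t) = 48, we take 4 integrals. The antiderivative of snap is jerk. Using j(0) = -24, we get j(t) = 48·t - 24. Finding the integral of j(t) and using a(0) = 0: a(t) = 24·t·(t - 1). The antiderivative of acceleration, with v(0) = -3, gives velocity: v(t) = 8·t^3 - 12·t^2 - 3. Taking ∫v(t)dt and applying x(0) = -4, we find x(t) = 2·t^4 - 4·t^3 - 3·t - 4. Using x(t) = 2·t^4 - 4·t^3 - 3·t - 4 and substituting t = 2, we find x = -10.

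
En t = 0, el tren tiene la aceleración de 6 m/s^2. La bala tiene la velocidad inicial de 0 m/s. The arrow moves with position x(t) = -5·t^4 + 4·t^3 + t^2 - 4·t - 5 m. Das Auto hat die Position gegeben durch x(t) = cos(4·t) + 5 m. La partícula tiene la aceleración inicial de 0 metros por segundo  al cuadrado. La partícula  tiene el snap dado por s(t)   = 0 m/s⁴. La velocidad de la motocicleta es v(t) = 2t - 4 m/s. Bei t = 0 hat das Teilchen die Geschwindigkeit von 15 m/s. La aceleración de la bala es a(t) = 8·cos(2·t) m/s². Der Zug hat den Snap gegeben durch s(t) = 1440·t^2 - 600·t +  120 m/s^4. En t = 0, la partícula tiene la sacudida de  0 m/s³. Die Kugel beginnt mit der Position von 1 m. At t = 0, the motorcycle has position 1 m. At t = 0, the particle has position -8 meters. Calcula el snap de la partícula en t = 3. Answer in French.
De l'équation du snap s(t) = 0, nous substituons t = 3 pour obtenir s = 0.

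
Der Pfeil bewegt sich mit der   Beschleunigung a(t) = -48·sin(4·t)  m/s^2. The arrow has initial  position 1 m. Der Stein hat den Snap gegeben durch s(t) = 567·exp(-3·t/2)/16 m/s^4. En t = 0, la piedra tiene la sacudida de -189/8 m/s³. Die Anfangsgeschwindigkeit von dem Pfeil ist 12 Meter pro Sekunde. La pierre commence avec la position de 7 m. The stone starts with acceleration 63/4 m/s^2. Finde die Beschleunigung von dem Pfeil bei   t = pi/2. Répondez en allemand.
Aus der Gleichung für die Beschleunigung a(t) = -48·sin(4·t), setzen wir t = pi/2 ein und erhalten a = 0.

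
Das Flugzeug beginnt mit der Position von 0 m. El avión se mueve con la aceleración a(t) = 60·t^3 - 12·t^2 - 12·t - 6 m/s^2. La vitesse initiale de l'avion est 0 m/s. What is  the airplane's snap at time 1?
To solve this, we need to take 2 derivatives of our acceleration equation a(t) = 60·t^3 - 12·t^2 - 12·t - 6. Taking d/dt of a(t), we find j(t) = 180·t^2 - 24·t - 12. The derivative of jerk gives snap: s(t) = 360·t - 24. From the given snap equation s(t) = 360·t - 24, we substitute t = 1 to get s = 336.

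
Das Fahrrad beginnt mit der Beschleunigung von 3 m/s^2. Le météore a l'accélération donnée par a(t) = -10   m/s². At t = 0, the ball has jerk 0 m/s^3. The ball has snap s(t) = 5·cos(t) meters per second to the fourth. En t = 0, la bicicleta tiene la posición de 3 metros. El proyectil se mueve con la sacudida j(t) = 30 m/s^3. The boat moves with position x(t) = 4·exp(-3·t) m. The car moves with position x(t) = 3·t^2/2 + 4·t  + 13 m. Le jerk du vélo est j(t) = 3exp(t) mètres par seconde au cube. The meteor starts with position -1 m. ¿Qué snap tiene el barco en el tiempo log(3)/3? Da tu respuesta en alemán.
Um dies zu lösen, müssen wir 4 Ableitungen unserer Gleichung für die Position x(t) = 4·exp(-3·t) nehmen. Die Ableitung von der Position ergibt die Geschwindigkeit: v(t) = -12·exp(-3·t). Die Ableitung von der Geschwindigkeit ergibt die Beschleunigung: a(t) = 36·exp(-3·t). Durch Ableiten von der Beschleunigung erhalten wir den Ruck: j(t) = -108·exp(-3·t). Die Ableitung von dem Ruck ergibt den Snap: s(t) = 324·exp(-3·t). Mit s(t) = 324·exp(-3·t) und Einsetzen von t = log(3)/3, finden wir s = 108.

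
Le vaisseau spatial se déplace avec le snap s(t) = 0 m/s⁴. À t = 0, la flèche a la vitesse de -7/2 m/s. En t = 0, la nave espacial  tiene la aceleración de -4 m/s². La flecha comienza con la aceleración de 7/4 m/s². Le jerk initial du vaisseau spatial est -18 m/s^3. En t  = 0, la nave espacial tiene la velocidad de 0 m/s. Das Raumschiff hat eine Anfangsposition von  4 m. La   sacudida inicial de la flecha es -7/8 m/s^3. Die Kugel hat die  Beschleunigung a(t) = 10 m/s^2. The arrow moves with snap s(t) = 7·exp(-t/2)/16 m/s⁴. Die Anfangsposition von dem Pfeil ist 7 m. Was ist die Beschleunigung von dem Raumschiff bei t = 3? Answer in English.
We need to integrate our snap equation s(t) = 0 2 times. The antiderivative of snap is jerk. Using j(0) = -18, we get j(t) = -18. Taking ∫j(t)dt and applying a(0) = -4, we find a(t) = -18·t - 4. Using a(t) = -18·t - 4 and substituting t = 3, we find a = -58.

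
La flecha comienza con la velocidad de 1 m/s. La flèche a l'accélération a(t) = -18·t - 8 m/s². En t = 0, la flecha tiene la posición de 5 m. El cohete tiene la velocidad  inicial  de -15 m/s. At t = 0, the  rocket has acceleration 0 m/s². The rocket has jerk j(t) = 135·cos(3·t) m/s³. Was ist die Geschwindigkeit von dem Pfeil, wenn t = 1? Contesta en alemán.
Um dies zu lösen, müssen wir 1 Integral unserer Gleichung für die Beschleunigung a(t) = -18·t - 8 finden. Die Stammfunktion von der Beschleunigung ist die Geschwindigkeit. Mit v(0) = 1 erhalten wir v(t) = -9·t^2 - 8·t + 1. Mit v(t) = -9·t^2 - 8·t + 1 und Einsetzen von t = 1, finden wir v = -16.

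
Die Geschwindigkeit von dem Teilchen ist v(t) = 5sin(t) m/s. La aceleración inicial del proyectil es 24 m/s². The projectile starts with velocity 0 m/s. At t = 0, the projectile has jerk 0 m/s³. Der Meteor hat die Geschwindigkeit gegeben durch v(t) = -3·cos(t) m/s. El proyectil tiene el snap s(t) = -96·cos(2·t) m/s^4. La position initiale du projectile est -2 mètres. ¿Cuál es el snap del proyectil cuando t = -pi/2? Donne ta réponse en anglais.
From the given snap equation s(t) = -96·cos(2·t), we substitute t = -pi/2 to get s = 96.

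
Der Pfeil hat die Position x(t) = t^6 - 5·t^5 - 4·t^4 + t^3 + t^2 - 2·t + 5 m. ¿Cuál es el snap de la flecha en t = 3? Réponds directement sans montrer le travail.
En t = 3, s = 1344.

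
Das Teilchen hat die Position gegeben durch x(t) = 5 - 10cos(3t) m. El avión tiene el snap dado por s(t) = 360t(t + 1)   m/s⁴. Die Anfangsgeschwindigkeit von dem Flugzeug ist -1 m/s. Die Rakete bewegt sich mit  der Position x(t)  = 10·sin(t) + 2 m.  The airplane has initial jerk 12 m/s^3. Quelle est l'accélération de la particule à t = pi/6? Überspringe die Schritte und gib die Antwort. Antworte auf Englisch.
At t = pi/6, a = 0.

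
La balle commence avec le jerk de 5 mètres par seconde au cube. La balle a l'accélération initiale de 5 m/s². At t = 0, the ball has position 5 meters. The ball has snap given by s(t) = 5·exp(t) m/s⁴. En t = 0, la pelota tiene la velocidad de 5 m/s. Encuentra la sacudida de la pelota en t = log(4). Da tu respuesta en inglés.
To find the answer, we compute 1 integral of s(t) = 5·exp(t). The antiderivative of snap, with j(0) = 5, gives jerk: j(t) = 5·exp(t). We have jerk j(t) = 5·exp(t). Substituting t = log(4): j(log(4)) = 20.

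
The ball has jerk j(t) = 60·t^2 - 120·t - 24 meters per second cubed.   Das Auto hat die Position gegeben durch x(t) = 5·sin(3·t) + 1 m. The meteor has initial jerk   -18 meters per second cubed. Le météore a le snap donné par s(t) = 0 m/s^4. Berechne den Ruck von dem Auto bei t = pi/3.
Wir müssen unsere Gleichung für die Position x(t) = 5·sin(3·t) + 1 3-mal ableiten. Durch Ableiten von der Position erhalten wir die Geschwindigkeit: v(t) = 15·cos(3·t). Durch Ableiten von der Geschwindigkeit erhalten wir die Beschleunigung: a(t) = -45·sin(3·t). Die Ableitung von der Beschleunigung ergibt den Ruck: j(t) = -135·cos(3·t). Wir haben den Ruck j(t) = -135·cos(3·t). Durch Einsetzen von t = pi/3: j(pi/3) = 135.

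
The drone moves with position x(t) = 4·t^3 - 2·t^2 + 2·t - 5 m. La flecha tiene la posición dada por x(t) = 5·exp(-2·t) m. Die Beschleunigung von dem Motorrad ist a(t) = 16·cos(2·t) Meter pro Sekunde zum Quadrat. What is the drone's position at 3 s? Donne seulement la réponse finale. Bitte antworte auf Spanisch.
La respuesta es 91.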